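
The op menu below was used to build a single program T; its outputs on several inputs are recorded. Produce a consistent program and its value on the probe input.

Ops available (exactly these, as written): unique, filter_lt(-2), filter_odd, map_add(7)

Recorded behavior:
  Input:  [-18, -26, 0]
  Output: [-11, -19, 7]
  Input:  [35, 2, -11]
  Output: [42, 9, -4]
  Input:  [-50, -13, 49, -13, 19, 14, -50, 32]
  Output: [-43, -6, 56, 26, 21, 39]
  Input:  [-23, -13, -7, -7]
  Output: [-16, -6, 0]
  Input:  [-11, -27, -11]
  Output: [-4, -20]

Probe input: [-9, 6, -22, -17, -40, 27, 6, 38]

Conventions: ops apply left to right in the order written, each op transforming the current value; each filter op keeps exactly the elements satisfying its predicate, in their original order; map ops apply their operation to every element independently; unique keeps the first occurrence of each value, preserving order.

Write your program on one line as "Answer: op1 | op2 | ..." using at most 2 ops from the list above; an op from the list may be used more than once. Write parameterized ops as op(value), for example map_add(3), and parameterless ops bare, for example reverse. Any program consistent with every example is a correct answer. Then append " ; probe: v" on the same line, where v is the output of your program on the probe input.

map_add(7) | unique ; probe: [-2, 13, -15, -10, -33, 34, 45]

Check, running the answer program on each example:
  [-18, -26, 0] -> [-11, -19, 7] -> [-11, -19, 7]
  [35, 2, -11] -> [42, 9, -4] -> [42, 9, -4]
  [-50, -13, 49, -13, 19, 14, -50, 32] -> [-43, -6, 56, -6, 26, 21, -43, 39] -> [-43, -6, 56, 26, 21, 39]
  [-23, -13, -7, -7] -> [-16, -6, 0, 0] -> [-16, -6, 0]
  [-11, -27, -11] -> [-4, -20, -4] -> [-4, -20]
  probe: [-9, 6, -22, -17, -40, 27, 6, 38] -> [-2, 13, -15, -10, -33, 34, 13, 45] -> [-2, 13, -15, -10, -33, 34, 45]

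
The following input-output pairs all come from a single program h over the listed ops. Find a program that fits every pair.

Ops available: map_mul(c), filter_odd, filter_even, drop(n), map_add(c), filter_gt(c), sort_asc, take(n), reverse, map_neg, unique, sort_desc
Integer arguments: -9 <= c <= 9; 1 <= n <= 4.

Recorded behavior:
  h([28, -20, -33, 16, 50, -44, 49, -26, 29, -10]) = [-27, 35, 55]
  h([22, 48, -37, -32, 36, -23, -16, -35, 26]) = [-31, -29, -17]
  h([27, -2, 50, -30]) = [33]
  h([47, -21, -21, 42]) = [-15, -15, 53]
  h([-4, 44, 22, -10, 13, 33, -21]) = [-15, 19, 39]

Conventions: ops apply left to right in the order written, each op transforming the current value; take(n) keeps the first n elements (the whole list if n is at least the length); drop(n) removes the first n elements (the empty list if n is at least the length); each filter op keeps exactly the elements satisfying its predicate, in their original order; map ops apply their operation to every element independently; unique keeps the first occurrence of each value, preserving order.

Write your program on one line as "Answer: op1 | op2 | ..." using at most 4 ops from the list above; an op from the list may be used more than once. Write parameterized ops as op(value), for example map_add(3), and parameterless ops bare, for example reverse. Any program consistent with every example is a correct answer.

sort_desc | filter_odd | reverse | map_add(6)

Check, running the answer program on each example:
  [28, -20, -33, 16, 50, -44, 49, -26, 29, -10] -> [50, 49, 29, 28, 16, -10, -20, -26, -33, -44] -> [49, 29, -33] -> [-33, 29, 49] -> [-27, 35, 55]
  [22, 48, -37, -32, 36, -23, -16, -35, 26] -> [48, 36, 26, 22, -16, -23, -32, -35, -37] -> [-23, -35, -37] -> [-37, -35, -23] -> [-31, -29, -17]
  [27, -2, 50, -30] -> [50, 27, -2, -30] -> [27] -> [27] -> [33]
  [47, -21, -21, 42] -> [47, 42, -21, -21] -> [47, -21, -21] -> [-21, -21, 47] -> [-15, -15, 53]
  [-4, 44, 22, -10, 13, 33, -21] -> [44, 33, 22, 13, -4, -10, -21] -> [33, 13, -21] -> [-21, 13, 33] -> [-15, 19, 39]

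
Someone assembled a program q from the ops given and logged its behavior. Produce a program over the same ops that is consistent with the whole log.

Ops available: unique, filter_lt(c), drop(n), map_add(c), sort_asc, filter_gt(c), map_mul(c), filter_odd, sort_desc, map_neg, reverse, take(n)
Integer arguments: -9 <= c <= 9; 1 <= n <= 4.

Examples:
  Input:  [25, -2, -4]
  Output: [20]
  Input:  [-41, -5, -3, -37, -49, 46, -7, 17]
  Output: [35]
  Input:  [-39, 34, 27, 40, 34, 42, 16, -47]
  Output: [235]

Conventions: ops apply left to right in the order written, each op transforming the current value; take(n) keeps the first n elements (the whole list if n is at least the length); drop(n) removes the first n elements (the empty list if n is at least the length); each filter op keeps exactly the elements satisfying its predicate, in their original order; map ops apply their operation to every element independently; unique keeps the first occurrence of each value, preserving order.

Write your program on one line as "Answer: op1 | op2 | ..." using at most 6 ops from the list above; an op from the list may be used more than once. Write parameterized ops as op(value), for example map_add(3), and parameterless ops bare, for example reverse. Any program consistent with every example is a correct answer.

reverse | map_neg | filter_gt(2) | take(1) | map_mul(5)

Check, running the answer program on each example:
  [25, -2, -4] -> [-4, -2, 25] -> [4, 2, -25] -> [4] -> [4] -> [20]
  [-41, -5, -3, -37, -49, 46, -7, 17] -> [17, -7, 46, -49, -37, -3, -5, -41] -> [-17, 7, -46, 49, 37, 3, 5, 41] -> [7, 49, 37, 3, 5, 41] -> [7] -> [35]
  [-39, 34, 27, 40, 34, 42, 16, -47] -> [-47, 16, 42, 34, 40, 27, 34, -39] -> [47, -16, -42, -34, -40, -27, -34, 39] -> [47, 39] -> [47] -> [235]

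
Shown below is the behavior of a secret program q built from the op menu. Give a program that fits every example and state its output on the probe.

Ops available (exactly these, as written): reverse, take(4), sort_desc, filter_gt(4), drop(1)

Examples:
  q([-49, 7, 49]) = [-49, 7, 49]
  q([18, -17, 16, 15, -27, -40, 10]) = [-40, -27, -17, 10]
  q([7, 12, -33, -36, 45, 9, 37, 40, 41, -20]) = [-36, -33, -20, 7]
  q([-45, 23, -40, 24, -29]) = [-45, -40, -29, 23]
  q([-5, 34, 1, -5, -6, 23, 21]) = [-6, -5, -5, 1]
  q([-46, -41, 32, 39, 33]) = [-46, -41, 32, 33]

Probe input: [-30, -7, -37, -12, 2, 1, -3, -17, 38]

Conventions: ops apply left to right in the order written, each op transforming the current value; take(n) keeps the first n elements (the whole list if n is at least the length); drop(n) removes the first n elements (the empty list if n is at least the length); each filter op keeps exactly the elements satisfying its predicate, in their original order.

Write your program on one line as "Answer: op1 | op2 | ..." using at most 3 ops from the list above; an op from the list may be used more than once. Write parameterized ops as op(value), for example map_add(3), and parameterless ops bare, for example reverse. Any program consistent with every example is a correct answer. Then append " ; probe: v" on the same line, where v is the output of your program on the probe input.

sort_desc | reverse | take(4) ; probe: [-37, -30, -17, -12]

Check, running the answer program on each example:
  [-49, 7, 49] -> [49, 7, -49] -> [-49, 7, 49] -> [-49, 7, 49]
  [18, -17, 16, 15, -27, -40, 10] -> [18, 16, 15, 10, -17, -27, -40] -> [-40, -27, -17, 10, 15, 16, 18] -> [-40, -27, -17, 10]
  [7, 12, -33, -36, 45, 9, 37, 40, 41, -20] -> [45, 41, 40, 37, 12, 9, 7, -20, -33, -36] -> [-36, -33, -20, 7, 9, 12, 37, 40, 41, 45] -> [-36, -33, -20, 7]
  [-45, 23, -40, 24, -29] -> [24, 23, -29, -40, -45] -> [-45, -40, -29, 23, 24] -> [-45, -40, -29, 23]
  [-5, 34, 1, -5, -6, 23, 21] -> [34, 23, 21, 1, -5, -5, -6] -> [-6, -5, -5, 1, 21, 23, 34] -> [-6, -5, -5, 1]
  [-46, -41, 32, 39, 33] -> [39, 33, 32, -41, -46] -> [-46, -41, 32, 33, 39] -> [-46, -41, 32, 33]
  probe: [-30, -7, -37, -12, 2, 1, -3, -17, 38] -> [38, 2, 1, -3, -7, -12, -17, -30, -37] -> [-37, -30, -17, -12, -7, -3, 1, 2, 38] -> [-37, -30, -17, -12]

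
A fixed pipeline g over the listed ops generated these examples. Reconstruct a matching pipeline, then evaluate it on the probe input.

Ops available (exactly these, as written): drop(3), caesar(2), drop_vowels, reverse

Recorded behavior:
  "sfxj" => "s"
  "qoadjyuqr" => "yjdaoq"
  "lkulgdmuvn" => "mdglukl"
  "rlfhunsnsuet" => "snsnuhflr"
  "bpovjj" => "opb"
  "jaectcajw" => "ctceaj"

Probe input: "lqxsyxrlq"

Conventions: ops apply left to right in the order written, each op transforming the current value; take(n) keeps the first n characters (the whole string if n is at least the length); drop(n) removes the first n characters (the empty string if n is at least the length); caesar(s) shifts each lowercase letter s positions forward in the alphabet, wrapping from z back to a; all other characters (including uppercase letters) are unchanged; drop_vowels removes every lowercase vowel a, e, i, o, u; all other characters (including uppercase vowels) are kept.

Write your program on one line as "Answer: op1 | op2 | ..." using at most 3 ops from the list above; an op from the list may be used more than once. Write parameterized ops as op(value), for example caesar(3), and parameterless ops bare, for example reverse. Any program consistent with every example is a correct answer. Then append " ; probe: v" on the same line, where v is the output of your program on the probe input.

reverse | drop(3) ; probe: "xysxql"

Check, running the answer program on each example:
  "sfxj" -> "jxfs" -> "s"
  "qoadjyuqr" -> "rquyjdaoq" -> "yjdaoq"
  "lkulgdmuvn" -> "nvumdglukl" -> "mdglukl"
  "rlfhunsnsuet" -> "teusnsnuhflr" -> "snsnuhflr"
  "bpovjj" -> "jjvopb" -> "opb"
  "jaectcajw" -> "wjactceaj" -> "ctceaj"
  probe: "lqxsyxrlq" -> "qlrxysxql" -> "xysxql"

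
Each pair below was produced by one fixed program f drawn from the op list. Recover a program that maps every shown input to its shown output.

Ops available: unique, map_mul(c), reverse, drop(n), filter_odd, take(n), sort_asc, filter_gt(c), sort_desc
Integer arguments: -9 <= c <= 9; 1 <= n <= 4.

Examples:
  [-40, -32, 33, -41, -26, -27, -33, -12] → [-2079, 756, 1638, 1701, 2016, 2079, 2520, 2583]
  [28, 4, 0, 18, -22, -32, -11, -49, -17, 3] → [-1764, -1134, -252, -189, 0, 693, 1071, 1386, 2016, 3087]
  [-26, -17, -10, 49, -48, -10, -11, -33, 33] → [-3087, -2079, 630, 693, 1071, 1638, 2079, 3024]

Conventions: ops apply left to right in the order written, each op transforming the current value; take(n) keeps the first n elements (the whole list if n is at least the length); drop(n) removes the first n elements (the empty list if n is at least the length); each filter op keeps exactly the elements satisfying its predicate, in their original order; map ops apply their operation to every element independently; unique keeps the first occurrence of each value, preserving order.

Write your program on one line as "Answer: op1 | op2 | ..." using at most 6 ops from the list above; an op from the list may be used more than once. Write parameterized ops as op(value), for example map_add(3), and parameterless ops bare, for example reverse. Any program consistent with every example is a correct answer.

map_mul(7) | map_mul(-9) | sort_desc | reverse | unique

Check, running the answer program on each example:
  [-40, -32, 33, -41, -26, -27, -33, -12] -> [-280, -224, 231, -287, -182, -189, -231, -84] -> [2520, 2016, -2079, 2583, 1638, 1701, 2079, 756] -> [2583, 2520, 2079, 2016, 1701, 1638, 756, -2079] -> [-2079, 756, 1638, 1701, 2016, 2079, 2520, 2583] -> [-2079, 756, 1638, 1701, 2016, 2079, 2520, 2583]
  [28, 4, 0, 18, -22, -32, -11, -49, -17, 3] -> [196, 28, 0, 126, -154, -224, -77, -343, -119, 21] -> [-1764, -252, 0, -1134, 1386, 2016, 693, 3087, 1071, -189] -> [3087, 2016, 1386, 1071, 693, 0, -189, -252, -1134, -1764] -> [-1764, -1134, -252, -189, 0, 693, 1071, 1386, 2016, 3087] -> [-1764, -1134, -252, -189, 0, 693, 1071, 1386, 2016, 3087]
  [-26, -17, -10, 49, -48, -10, -11, -33, 33] -> [-182, -119, -70, 343, -336, -70, -77, -231, 231] -> [1638, 1071, 630, -3087, 3024, 630, 693, 2079, -2079] -> [3024, 2079, 1638, 1071, 693, 630, 630, -2079, -3087] -> [-3087, -2079, 630, 630, 693, 1071, 1638, 2079, 3024] -> [-3087, -2079, 630, 693, 1071, 1638, 2079, 3024]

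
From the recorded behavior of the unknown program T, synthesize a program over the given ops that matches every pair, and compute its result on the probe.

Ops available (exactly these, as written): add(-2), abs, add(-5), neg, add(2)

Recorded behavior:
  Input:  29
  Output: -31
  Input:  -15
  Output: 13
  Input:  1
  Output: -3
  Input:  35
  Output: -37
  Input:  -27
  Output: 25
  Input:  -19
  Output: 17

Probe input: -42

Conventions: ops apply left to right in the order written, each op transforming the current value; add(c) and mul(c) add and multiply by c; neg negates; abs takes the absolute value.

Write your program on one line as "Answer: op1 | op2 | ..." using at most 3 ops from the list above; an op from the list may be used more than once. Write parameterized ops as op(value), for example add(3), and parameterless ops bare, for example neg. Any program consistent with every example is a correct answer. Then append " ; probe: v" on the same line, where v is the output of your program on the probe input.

add(2) | neg ; probe: 40

Check, running the answer program on each example:
  29 -> 31 -> -31
  -15 -> -13 -> 13
  1 -> 3 -> -3
  35 -> 37 -> -37
  -27 -> -25 -> 25
  -19 -> -17 -> 17
  probe: -42 -> -40 -> 40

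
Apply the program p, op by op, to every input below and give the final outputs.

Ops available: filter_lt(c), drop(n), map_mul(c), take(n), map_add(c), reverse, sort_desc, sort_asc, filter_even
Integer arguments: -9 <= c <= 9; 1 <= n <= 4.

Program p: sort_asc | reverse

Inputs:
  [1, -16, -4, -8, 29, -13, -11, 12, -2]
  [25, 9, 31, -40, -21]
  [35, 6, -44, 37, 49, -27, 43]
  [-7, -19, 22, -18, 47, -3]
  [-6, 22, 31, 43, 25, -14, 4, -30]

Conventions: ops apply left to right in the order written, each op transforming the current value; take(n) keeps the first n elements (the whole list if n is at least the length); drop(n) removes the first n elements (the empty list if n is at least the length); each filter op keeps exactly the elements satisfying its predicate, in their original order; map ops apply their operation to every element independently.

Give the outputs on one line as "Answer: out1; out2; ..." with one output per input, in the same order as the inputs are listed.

Execution, op by op:
  [1, -16, -4, -8, 29, -13, -11, 12, -2] -> [-16, -13, -11, -8, -4, -2, 1, 12, 29] -> [29, 12, 1, -2, -4, -8, -11, -13, -16]
  [25, 9, 31, -40, -21] -> [-40, -21, 9, 25, 31] -> [31, 25, 9, -21, -40]
  [35, 6, -44, 37, 49, -27, 43] -> [-44, -27, 6, 35, 37, 43, 49] -> [49, 43, 37, 35, 6, -27, -44]
  [-7, -19, 22, -18, 47, -3] -> [-19, -18, -7, -3, 22, 47] -> [47, 22, -3, -7, -18, -19]
  [-6, 22, 31, 43, 25, -14, 4, -30] -> [-30, -14, -6, 4, 22, 25, 31, 43] -> [43, 31, 25, 22, 4, -6, -14, -30]

[29, 12, 1, -2, -4, -8, -11, -13, -16]; [31, 25, 9, -21, -40]; [49, 43, 37, 35, 6, -27, -44]; [47, 22, -3, -7, -18, -19]; [43, 31, 25, 22, 4, -6, -14, -30]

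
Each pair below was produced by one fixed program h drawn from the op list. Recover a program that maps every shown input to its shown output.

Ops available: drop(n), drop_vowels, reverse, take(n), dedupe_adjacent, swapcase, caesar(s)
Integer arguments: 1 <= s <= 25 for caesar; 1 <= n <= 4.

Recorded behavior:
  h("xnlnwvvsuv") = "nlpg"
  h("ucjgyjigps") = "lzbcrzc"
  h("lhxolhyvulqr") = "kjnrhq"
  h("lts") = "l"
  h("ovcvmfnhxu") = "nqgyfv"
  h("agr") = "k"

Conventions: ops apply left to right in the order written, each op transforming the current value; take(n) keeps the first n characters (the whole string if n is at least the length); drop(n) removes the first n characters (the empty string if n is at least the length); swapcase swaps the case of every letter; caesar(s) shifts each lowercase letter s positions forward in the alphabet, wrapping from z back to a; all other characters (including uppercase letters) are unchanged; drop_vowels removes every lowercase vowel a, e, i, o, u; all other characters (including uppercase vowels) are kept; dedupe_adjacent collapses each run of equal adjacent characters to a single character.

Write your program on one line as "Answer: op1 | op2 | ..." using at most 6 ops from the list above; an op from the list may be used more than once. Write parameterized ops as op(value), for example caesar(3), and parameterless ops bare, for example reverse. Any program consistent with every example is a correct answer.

caesar(2) | caesar(17) | drop(2) | drop_vowels | reverse

Check, running the answer program on each example:
  "xnlnwvvsuv" -> "zpnpyxxuwx" -> "qgegpoolno" -> "egpoolno" -> "gpln" -> "nlpg"
  "ucjgyjigps" -> "welialkiru" -> "nvczrcbzil" -> "czrcbzil" -> "czrcbzl" -> "lzbcrzc"
  "lhxolhyvulqr" -> "njzqnjaxwnst" -> "eaqhearonejk" -> "qhearonejk" -> "qhrnjk" -> "kjnrhq"
  "lts" -> "nvu" -> "eml" -> "l" -> "l" -> "l"
  "ovcvmfnhxu" -> "qxexohpjzw" -> "hovofygaqn" -> "vofygaqn" -> "vfygqn" -> "nqgyfv"
  "agr" -> "cit" -> "tzk" -> "k" -> "k" -> "k"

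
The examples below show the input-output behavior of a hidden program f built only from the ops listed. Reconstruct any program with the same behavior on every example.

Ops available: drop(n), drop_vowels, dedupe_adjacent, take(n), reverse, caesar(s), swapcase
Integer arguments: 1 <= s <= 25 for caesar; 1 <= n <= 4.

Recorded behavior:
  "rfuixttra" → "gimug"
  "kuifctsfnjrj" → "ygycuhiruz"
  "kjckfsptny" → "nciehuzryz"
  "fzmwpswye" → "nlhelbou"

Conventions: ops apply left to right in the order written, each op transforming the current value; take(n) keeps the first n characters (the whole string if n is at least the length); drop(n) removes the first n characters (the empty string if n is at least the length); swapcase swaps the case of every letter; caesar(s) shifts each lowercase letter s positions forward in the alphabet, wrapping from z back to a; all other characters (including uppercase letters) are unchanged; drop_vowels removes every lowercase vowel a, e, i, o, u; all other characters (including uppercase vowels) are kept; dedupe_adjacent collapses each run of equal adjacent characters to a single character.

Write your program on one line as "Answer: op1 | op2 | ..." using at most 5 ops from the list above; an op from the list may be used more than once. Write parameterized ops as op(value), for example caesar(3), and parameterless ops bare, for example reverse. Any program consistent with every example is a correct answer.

drop_vowels | dedupe_adjacent | reverse | caesar(15)

Check, running the answer program on each example:
  "rfuixttra" -> "rfxttr" -> "rfxtr" -> "rtxfr" -> "gimug"
  "kuifctsfnjrj" -> "kfctsfnjrj" -> "kfctsfnjrj" -> "jrjnfstcfk" -> "ygycuhiruz"
  "kjckfsptny" -> "kjckfsptny" -> "kjckfsptny" -> "yntpsfkcjk" -> "nciehuzryz"
  "fzmwpswye" -> "fzmwpswy" -> "fzmwpswy" -> "ywspwmzf" -> "nlhelbou"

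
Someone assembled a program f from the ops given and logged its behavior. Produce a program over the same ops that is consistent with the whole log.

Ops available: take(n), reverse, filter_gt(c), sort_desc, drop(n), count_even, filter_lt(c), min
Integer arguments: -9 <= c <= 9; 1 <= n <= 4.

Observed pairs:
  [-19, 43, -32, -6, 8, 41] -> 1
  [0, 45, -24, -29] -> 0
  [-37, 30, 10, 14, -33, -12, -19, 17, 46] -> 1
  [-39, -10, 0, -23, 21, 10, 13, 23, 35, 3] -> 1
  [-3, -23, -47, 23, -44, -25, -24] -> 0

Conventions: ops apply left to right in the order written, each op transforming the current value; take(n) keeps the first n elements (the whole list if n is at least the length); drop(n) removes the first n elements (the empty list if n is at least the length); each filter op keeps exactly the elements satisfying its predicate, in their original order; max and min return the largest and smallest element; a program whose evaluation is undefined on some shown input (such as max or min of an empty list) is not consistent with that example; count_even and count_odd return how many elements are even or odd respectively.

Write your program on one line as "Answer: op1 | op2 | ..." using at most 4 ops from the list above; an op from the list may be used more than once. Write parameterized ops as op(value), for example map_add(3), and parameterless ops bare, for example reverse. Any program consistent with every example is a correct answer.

drop(4) | filter_gt(0) | reverse | count_even

Check, running the answer program on each example:
  [-19, 43, -32, -6, 8, 41] -> [8, 41] -> [8, 41] -> [41, 8] -> 1
  [0, 45, -24, -29] -> [] -> [] -> [] -> 0
  [-37, 30, 10, 14, -33, -12, -19, 17, 46] -> [-33, -12, -19, 17, 46] -> [17, 46] -> [46, 17] -> 1
  [-39, -10, 0, -23, 21, 10, 13, 23, 35, 3] -> [21, 10, 13, 23, 35, 3] -> [21, 10, 13, 23, 35, 3] -> [3, 35, 23, 13, 10, 21] -> 1
  [-3, -23, -47, 23, -44, -25, -24] -> [-44, -25, -24] -> [] -> [] -> 0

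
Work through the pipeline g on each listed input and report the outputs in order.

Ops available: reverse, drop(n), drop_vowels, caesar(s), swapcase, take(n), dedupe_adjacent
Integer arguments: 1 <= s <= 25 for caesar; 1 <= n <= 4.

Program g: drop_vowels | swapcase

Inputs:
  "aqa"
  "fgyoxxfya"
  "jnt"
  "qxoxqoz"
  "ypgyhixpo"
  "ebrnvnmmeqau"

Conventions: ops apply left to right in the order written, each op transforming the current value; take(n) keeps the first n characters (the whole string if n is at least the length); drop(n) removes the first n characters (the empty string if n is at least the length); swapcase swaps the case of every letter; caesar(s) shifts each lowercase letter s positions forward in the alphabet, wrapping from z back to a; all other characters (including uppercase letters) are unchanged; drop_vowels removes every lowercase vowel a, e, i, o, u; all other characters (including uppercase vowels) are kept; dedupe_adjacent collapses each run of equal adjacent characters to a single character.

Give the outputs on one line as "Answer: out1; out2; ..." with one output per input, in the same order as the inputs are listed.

"Q"; "FGYXXFY"; "JNT"; "QXXQZ"; "YPGYHXP"; "BRNVNMMQ"

Execution, op by op:
  "aqa" -> "q" -> "Q"
  "fgyoxxfya" -> "fgyxxfy" -> "FGYXXFY"
  "jnt" -> "jnt" -> "JNT"
  "qxoxqoz" -> "qxxqz" -> "QXXQZ"
  "ypgyhixpo" -> "ypgyhxp" -> "YPGYHXP"
  "ebrnvnmmeqau" -> "brnvnmmq" -> "BRNVNMMQ"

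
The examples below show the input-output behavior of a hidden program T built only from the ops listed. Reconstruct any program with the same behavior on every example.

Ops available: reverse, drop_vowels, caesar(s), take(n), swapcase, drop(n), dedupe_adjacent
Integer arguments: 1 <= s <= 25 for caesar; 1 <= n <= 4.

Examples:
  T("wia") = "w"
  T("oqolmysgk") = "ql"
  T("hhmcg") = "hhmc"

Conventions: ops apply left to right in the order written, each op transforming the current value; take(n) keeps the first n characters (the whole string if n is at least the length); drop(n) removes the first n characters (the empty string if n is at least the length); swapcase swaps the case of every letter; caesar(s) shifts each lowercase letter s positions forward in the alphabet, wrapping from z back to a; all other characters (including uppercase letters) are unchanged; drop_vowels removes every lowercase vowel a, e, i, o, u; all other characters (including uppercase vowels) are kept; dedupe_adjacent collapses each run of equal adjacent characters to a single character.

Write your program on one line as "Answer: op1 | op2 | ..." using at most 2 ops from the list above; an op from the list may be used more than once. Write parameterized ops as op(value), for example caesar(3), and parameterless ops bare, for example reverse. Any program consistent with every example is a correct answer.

take(4) | drop_vowels

Check, running the answer program on each example:
  "wia" -> "wia" -> "w"
  "oqolmysgk" -> "oqol" -> "ql"
  "hhmcg" -> "hhmc" -> "hhmc"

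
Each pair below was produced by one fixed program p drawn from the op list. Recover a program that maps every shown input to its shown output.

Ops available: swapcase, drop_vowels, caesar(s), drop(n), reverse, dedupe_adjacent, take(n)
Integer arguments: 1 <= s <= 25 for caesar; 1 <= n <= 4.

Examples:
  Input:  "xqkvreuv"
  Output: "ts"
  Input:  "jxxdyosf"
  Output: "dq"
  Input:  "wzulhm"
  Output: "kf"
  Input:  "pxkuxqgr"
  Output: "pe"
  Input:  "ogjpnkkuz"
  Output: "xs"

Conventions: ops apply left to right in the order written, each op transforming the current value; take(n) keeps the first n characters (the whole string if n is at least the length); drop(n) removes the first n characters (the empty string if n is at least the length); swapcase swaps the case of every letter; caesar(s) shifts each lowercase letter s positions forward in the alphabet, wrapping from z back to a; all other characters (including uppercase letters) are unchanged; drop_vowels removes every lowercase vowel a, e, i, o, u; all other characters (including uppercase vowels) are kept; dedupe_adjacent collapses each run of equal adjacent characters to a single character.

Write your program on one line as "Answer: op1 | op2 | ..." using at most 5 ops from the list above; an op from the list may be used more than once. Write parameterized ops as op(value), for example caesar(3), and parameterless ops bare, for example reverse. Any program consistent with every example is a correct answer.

caesar(24) | dedupe_adjacent | drop(3) | reverse | take(2)

Check, running the answer program on each example:
  "xqkvreuv" -> "voitpcst" -> "voitpcst" -> "tpcst" -> "tscpt" -> "ts"
  "jxxdyosf" -> "hvvbwmqd" -> "hvbwmqd" -> "wmqd" -> "dqmw" -> "dq"
  "wzulhm" -> "uxsjfk" -> "uxsjfk" -> "jfk" -> "kfj" -> "kf"
  "pxkuxqgr" -> "nvisvoep" -> "nvisvoep" -> "svoep" -> "peovs" -> "pe"
  "ogjpnkkuz" -> "mehnliisx" -> "mehnlisx" -> "nlisx" -> "xsiln" -> "xs"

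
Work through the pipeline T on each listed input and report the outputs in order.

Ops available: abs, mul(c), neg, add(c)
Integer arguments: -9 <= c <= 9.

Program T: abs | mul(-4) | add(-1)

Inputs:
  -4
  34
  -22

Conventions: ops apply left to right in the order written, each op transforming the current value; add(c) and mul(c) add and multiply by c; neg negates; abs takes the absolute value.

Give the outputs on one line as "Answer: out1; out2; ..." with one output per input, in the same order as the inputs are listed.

Execution, op by op:
  -4 -> 4 -> -16 -> -17
  34 -> 34 -> -136 -> -137
  -22 -> 22 -> -88 -> -89

-17; -137; -89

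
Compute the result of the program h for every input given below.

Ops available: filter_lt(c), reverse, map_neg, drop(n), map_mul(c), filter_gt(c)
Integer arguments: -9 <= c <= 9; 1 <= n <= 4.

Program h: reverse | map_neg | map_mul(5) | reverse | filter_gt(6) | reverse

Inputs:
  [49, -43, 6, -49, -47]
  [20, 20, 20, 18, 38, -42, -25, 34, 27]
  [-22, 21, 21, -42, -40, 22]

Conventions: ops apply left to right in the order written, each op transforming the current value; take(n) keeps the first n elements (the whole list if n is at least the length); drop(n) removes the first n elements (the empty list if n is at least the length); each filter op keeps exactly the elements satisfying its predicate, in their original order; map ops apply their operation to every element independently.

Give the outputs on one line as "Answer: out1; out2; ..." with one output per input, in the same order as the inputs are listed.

[235, 245, 215]; [125, 210]; [200, 210, 110]

Execution, op by op:
  [49, -43, 6, -49, -47] -> [-47, -49, 6, -43, 49] -> [47, 49, -6, 43, -49] -> [235, 245, -30, 215, -245] -> [-245, 215, -30, 245, 235] -> [215, 245, 235] -> [235, 245, 215]
  [20, 20, 20, 18, 38, -42, -25, 34, 27] -> [27, 34, -25, -42, 38, 18, 20, 20, 20] -> [-27, -34, 25, 42, -38, -18, -20, -20, -20] -> [-135, -170, 125, 210, -190, -90, -100, -100, -100] -> [-100, -100, -100, -90, -190, 210, 125, -170, -135] -> [210, 125] -> [125, 210]
  [-22, 21, 21, -42, -40, 22] -> [22, -40, -42, 21, 21, -22] -> [-22, 40, 42, -21, -21, 22] -> [-110, 200, 210, -105, -105, 110] -> [110, -105, -105, 210, 200, -110] -> [110, 210, 200] -> [200, 210, 110]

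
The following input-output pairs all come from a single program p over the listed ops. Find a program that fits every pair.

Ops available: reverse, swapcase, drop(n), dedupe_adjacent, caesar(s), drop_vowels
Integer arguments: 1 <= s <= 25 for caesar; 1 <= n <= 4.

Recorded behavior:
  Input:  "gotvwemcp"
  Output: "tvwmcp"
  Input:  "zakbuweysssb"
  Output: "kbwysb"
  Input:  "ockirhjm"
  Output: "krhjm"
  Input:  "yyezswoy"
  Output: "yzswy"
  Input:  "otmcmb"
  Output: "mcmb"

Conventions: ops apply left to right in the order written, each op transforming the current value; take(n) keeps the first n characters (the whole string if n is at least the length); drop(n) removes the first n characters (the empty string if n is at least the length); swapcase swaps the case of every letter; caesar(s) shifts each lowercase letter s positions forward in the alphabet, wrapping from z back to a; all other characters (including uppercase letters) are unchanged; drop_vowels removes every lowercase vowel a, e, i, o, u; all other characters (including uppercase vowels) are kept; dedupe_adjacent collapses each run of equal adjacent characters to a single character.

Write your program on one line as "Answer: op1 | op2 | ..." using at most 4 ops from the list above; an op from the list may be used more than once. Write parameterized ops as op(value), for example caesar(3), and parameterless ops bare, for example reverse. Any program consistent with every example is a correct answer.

drop_vowels | drop(1) | dedupe_adjacent

Check, running the answer program on each example:
  "gotvwemcp" -> "gtvwmcp" -> "tvwmcp" -> "tvwmcp"
  "zakbuweysssb" -> "zkbwysssb" -> "kbwysssb" -> "kbwysb"
  "ockirhjm" -> "ckrhjm" -> "krhjm" -> "krhjm"
  "yyezswoy" -> "yyzswy" -> "yzswy" -> "yzswy"
  "otmcmb" -> "tmcmb" -> "mcmb" -> "mcmb"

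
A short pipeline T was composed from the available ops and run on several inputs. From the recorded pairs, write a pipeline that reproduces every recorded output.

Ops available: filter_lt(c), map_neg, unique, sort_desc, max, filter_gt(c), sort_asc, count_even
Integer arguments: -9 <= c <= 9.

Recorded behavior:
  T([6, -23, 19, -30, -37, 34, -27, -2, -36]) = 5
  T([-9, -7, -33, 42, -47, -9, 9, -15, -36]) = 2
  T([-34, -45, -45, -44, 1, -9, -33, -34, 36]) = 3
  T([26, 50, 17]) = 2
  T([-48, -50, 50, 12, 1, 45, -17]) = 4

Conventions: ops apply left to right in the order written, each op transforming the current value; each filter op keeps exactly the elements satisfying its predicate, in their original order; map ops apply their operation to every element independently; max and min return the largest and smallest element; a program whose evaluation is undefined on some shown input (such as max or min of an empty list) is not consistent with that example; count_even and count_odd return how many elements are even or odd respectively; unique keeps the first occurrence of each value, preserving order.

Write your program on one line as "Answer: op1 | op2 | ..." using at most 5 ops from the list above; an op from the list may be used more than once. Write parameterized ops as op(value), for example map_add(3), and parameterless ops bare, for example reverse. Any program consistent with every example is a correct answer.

unique | sort_asc | sort_desc | count_even

Check, running the answer program on each example:
  [6, -23, 19, -30, -37, 34, -27, -2, -36] -> [6, -23, 19, -30, -37, 34, -27, -2, -36] -> [-37, -36, -30, -27, -23, -2, 6, 19, 34] -> [34, 19, 6, -2, -23, -27, -30, -36, -37] -> 5
  [-9, -7, -33, 42, -47, -9, 9, -15, -36] -> [-9, -7, -33, 42, -47, 9, -15, -36] -> [-47, -36, -33, -15, -9, -7, 9, 42] -> [42, 9, -7, -9, -15, -33, -36, -47] -> 2
  [-34, -45, -45, -44, 1, -9, -33, -34, 36] -> [-34, -45, -44, 1, -9, -33, 36] -> [-45, -44, -34, -33, -9, 1, 36] -> [36, 1, -9, -33, -34, -44, -45] -> 3
  [26, 50, 17] -> [26, 50, 17] -> [17, 26, 50] -> [50, 26, 17] -> 2
  [-48, -50, 50, 12, 1, 45, -17] -> [-48, -50, 50, 12, 1, 45, -17] -> [-50, -48, -17, 1, 12, 45, 50] -> [50, 45, 12, 1, -17, -48, -50] -> 4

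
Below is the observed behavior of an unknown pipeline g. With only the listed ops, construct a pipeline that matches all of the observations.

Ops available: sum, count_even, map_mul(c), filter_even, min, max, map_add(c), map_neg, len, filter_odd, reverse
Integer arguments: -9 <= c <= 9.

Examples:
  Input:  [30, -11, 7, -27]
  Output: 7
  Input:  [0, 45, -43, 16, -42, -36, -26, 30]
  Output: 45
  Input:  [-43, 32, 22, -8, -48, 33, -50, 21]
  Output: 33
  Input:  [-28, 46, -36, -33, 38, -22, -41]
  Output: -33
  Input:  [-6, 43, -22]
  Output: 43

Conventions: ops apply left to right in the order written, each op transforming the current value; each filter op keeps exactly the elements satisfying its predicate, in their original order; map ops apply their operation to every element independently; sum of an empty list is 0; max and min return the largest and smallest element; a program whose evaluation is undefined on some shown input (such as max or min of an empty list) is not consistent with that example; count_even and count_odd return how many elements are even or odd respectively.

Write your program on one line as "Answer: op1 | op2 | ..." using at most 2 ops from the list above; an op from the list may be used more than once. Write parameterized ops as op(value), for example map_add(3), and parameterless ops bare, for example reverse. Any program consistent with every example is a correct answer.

filter_odd | max

Check, running the answer program on each example:
  [30, -11, 7, -27] -> [-11, 7, -27] -> 7
  [0, 45, -43, 16, -42, -36, -26, 30] -> [45, -43] -> 45
  [-43, 32, 22, -8, -48, 33, -50, 21] -> [-43, 33, 21] -> 33
  [-28, 46, -36, -33, 38, -22, -41] -> [-33, -41] -> -33
  [-6, 43, -22] -> [43] -> 43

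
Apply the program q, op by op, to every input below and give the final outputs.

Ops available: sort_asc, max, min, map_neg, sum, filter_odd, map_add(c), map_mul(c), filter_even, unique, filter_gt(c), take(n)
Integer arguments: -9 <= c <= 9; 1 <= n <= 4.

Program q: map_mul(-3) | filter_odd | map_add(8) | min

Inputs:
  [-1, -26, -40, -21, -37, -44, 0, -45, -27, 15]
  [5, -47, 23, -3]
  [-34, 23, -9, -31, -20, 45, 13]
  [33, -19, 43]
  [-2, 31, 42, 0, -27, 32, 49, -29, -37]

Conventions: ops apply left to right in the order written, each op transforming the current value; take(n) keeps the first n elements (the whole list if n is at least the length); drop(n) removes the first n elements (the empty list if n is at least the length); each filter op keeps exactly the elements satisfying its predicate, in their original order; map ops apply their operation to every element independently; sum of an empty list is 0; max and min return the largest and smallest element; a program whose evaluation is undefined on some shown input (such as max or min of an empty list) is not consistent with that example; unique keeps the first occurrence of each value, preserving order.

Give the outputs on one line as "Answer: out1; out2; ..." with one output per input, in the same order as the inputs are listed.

Execution, op by op:
  [-1, -26, -40, -21, -37, -44, 0, -45, -27, 15] -> [3, 78, 120, 63, 111, 132, 0, 135, 81, -45] -> [3, 63, 111, 135, 81, -45] -> [11, 71, 119, 143, 89, -37] -> -37
  [5, -47, 23, -3] -> [-15, 141, -69, 9] -> [-15, 141, -69, 9] -> [-7, 149, -61, 17] -> -61
  [-34, 23, -9, -31, -20, 45, 13] -> [102, -69, 27, 93, 60, -135, -39] -> [-69, 27, 93, -135, -39] -> [-61, 35, 101, -127, -31] -> -127
  [33, -19, 43] -> [-99, 57, -129] -> [-99, 57, -129] -> [-91, 65, -121] -> -121
  [-2, 31, 42, 0, -27, 32, 49, -29, -37] -> [6, -93, -126, 0, 81, -96, -147, 87, 111] -> [-93, 81, -147, 87, 111] -> [-85, 89, -139, 95, 119] -> -139

-37; -61; -127; -121; -139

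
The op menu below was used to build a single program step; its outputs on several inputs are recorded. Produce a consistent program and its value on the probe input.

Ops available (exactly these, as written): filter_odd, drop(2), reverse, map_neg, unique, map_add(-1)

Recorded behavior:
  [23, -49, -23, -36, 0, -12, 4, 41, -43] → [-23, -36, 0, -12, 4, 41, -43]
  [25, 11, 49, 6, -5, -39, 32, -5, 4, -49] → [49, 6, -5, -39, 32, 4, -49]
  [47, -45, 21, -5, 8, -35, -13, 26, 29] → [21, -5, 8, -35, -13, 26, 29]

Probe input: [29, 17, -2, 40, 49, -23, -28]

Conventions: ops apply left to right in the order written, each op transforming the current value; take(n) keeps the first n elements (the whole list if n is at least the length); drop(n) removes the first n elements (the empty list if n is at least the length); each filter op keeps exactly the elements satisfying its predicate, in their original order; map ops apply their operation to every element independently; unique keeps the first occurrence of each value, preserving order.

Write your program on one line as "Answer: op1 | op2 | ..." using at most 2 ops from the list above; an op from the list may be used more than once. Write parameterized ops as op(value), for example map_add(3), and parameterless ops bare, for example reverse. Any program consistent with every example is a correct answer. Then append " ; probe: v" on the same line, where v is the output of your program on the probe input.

drop(2) | unique ; probe: [-2, 40, 49, -23, -28]

Check, running the answer program on each example:
  [23, -49, -23, -36, 0, -12, 4, 41, -43] -> [-23, -36, 0, -12, 4, 41, -43] -> [-23, -36, 0, -12, 4, 41, -43]
  [25, 11, 49, 6, -5, -39, 32, -5, 4, -49] -> [49, 6, -5, -39, 32, -5, 4, -49] -> [49, 6, -5, -39, 32, 4, -49]
  [47, -45, 21, -5, 8, -35, -13, 26, 29] -> [21, -5, 8, -35, -13, 26, 29] -> [21, -5, 8, -35, -13, 26, 29]
  probe: [29, 17, -2, 40, 49, -23, -28] -> [-2, 40, 49, -23, -28] -> [-2, 40, 49, -23, -28]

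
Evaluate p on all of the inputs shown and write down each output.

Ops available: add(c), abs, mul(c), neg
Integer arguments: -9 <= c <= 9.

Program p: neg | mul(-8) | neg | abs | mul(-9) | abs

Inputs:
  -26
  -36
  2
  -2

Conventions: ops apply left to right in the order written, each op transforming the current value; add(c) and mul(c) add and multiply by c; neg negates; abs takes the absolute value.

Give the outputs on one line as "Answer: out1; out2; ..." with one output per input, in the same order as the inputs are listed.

Execution, op by op:
  -26 -> 26 -> -208 -> 208 -> 208 -> -1872 -> 1872
  -36 -> 36 -> -288 -> 288 -> 288 -> -2592 -> 2592
  2 -> -2 -> 16 -> -16 -> 16 -> -144 -> 144
  -2 -> 2 -> -16 -> 16 -> 16 -> -144 -> 144

1872; 2592; 144; 144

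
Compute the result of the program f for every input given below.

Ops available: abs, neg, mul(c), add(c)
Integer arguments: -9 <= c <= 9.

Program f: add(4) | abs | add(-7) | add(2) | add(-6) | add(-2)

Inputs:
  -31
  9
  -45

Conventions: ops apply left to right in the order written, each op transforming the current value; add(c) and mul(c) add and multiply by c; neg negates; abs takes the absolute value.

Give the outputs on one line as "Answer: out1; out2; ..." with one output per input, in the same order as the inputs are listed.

14; 0; 28

Execution, op by op:
  -31 -> -27 -> 27 -> 20 -> 22 -> 16 -> 14
  9 -> 13 -> 13 -> 6 -> 8 -> 2 -> 0
  -45 -> -41 -> 41 -> 34 -> 36 -> 30 -> 28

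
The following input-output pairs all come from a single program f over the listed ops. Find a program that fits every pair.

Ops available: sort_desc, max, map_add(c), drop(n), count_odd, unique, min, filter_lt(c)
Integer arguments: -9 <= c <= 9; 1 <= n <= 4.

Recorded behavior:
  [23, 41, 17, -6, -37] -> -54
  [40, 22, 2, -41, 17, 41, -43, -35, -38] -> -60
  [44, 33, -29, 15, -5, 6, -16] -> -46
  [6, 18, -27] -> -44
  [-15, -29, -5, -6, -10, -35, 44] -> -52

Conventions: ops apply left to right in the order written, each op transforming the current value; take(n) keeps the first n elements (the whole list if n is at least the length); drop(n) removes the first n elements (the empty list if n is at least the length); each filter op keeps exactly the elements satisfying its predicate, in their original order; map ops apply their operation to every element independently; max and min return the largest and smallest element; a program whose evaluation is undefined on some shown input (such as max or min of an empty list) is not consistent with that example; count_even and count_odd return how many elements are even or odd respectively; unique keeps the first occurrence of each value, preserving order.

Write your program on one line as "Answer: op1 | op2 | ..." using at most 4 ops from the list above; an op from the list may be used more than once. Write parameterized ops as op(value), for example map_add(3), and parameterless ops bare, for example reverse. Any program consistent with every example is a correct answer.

sort_desc | map_add(-8) | map_add(-9) | min

Check, running the answer program on each example:
  [23, 41, 17, -6, -37] -> [41, 23, 17, -6, -37] -> [33, 15, 9, -14, -45] -> [24, 6, 0, -23, -54] -> -54
  [40, 22, 2, -41, 17, 41, -43, -35, -38] -> [41, 40, 22, 17, 2, -35, -38, -41, -43] -> [33, 32, 14, 9, -6, -43, -46, -49, -51] -> [24, 23, 5, 0, -15, -52, -55, -58, -60] -> -60
  [44, 33, -29, 15, -5, 6, -16] -> [44, 33, 15, 6, -5, -16, -29] -> [36, 25, 7, -2, -13, -24, -37] -> [27, 16, -2, -11, -22, -33, -46] -> -46
  [6, 18, -27] -> [18, 6, -27] -> [10, -2, -35] -> [1, -11, -44] -> -44
  [-15, -29, -5, -6, -10, -35, 44] -> [44, -5, -6, -10, -15, -29, -35] -> [36, -13, -14, -18, -23, -37, -43] -> [27, -22, -23, -27, -32, -46, -52] -> -52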